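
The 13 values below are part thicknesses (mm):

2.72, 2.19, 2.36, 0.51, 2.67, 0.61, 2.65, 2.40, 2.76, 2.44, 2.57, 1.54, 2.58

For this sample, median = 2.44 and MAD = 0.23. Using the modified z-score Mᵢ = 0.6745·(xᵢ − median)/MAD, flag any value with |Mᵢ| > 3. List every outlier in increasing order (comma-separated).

0.51, 0.61

|Mᵢ| > 3 ⇔ |xᵢ − 2.44| > 3·0.23/0.6745 = 1.02.
So outliers lie outside [1.42, 3.46].
0.51: M = -5.66 → outlier.
0.61: M = -5.37 → outlier.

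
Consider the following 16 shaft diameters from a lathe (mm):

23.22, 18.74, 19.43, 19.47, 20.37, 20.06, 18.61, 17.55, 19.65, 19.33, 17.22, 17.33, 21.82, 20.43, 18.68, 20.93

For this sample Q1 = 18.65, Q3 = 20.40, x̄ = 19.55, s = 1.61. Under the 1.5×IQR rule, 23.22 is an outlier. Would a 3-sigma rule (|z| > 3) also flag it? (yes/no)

no

z = (23.22 − 19.55) / 1.61 = 2.28.
|z| = 2.28 ≤ 3.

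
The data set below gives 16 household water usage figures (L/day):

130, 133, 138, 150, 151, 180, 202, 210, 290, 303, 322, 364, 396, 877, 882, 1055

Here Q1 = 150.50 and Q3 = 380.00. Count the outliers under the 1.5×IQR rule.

3

IQR = 229.50; fences at 150.50 − 344.25 = -193.75 and 380.00 + 344.25 = 724.25.
Outside the cutoffs: 877, 882, 1055.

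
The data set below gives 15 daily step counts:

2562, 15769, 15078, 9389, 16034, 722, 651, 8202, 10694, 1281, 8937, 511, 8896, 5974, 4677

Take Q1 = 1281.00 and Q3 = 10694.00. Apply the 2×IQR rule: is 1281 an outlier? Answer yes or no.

IQR = Q3 − Q1 = 10694.00 − 1281.00 = 9413.00.
Lower fence = Q1 − 2·IQR = 1281.00 − 18826.00 = -17545.00.
Upper fence = Q3 + 2·IQR = 10694.00 + 18826.00 = 29520.00.
1281 lies within [-17545.00, 29520.00].

no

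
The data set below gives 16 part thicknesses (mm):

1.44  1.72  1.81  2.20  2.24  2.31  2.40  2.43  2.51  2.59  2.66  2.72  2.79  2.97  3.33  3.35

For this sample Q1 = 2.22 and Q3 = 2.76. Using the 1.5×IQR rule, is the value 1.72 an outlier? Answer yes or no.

no

IQR = Q3 − Q1 = 2.76 − 2.22 = 0.54.
Lower fence = Q1 − 1.5·IQR = 2.22 − 0.81 = 1.41.
Upper fence = Q3 + 1.5·IQR = 2.76 + 0.81 = 3.57.
1.72 lies within [1.41, 3.57].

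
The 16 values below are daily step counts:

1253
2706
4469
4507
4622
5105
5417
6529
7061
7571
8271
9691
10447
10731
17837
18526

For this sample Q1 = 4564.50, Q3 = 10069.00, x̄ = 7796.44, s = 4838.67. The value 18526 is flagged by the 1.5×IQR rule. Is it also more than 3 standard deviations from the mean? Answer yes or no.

no

z = (18526 − 7796.44) / 4838.67 = 2.22.
|z| = 2.22 ≤ 3.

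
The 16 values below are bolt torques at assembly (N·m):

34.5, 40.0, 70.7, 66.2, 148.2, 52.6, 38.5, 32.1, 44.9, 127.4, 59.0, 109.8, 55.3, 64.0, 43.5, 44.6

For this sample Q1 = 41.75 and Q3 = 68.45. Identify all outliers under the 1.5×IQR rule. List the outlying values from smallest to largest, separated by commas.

IQR = Q3 − Q1 = 68.45 − 41.75 = 26.70.
Lower fence = Q1 − 1.5·IQR = 41.75 − 40.05 = 1.70.
Upper fence = Q3 + 1.5·IQR = 68.45 + 40.05 = 108.50.
109.8 > 108.50 → outlier.
127.4 > 108.50 → outlier.
148.2 > 108.50 → outlier.
All remaining values lie within [1.70, 108.50].

109.8, 127.4, 148.2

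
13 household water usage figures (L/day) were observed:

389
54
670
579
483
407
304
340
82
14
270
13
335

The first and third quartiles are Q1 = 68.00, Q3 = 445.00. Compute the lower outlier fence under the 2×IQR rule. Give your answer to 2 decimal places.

IQR = Q3 − Q1 = 445.00 − 68.00 = 377.00.
Lower fence = Q1 − 2·IQR = 68.00 − 754.00 = -686.00.
Upper fence = Q3 + 2·IQR = 445.00 + 754.00 = 1199.00.

-686.00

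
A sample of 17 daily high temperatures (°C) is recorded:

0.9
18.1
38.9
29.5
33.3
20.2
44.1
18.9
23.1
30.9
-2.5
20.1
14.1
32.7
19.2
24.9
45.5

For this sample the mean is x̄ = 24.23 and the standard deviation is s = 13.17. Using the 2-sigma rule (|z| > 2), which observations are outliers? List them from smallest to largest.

Cutoffs at x̄ ± 2s: 24.23 ± 2·13.17 = [-2.11, 50.57].
-2.5: z = -2.03, |z| > 2 → outlier.
Every other value lies within [-2.11, 50.57].

-2.5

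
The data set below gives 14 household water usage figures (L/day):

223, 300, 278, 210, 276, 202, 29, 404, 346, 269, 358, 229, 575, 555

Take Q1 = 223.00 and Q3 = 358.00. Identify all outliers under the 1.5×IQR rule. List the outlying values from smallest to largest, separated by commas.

575

IQR = Q3 − Q1 = 358.00 − 223.00 = 135.00.
Lower fence = Q1 − 1.5·IQR = 223.00 − 202.50 = 20.50.
Upper fence = Q3 + 1.5·IQR = 358.00 + 202.50 = 560.50.
575 > 560.50 → outlier.
All remaining values lie within [20.50, 560.50].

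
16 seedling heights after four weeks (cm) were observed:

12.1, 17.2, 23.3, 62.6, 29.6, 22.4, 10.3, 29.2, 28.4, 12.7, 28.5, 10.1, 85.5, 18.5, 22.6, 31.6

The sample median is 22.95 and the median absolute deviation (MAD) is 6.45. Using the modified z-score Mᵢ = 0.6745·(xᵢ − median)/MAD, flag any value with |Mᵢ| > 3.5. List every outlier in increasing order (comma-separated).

|Mᵢ| > 3.5 ⇔ |xᵢ − 22.95| > 3.5·6.45/0.6745 = 33.47.
So outliers lie outside [-10.52, 56.42].
62.6: M = 4.15 → outlier.
85.5: M = 6.54 → outlier.

62.6, 85.5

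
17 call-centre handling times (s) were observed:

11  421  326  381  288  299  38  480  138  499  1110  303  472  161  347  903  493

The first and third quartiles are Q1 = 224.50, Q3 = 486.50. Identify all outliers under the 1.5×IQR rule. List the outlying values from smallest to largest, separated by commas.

IQR = Q3 − Q1 = 486.50 − 224.50 = 262.00.
Lower fence = Q1 − 1.5·IQR = 224.50 − 393.00 = -168.50.
Upper fence = Q3 + 1.5·IQR = 486.50 + 393.00 = 879.50.
903 > 879.50 → outlier.
1110 > 879.50 → outlier.
All remaining values lie within [-168.50, 879.50].

903, 1110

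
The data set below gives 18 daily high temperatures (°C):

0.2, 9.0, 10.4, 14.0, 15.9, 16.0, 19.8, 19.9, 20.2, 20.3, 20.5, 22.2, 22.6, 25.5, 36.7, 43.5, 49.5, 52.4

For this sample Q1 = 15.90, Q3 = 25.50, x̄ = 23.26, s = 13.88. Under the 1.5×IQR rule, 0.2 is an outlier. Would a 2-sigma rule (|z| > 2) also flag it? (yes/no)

z = (0.2 − 23.26) / 13.88 = -1.66.
|z| = 1.66 ≤ 2.

no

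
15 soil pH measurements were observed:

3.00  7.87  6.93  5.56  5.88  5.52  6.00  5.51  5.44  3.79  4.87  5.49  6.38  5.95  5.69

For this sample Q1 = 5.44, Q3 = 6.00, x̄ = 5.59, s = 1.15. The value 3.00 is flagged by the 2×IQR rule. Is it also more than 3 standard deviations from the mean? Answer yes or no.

no

z = (3.00 − 5.59) / 1.15 = -2.25.
|z| = 2.25 ≤ 3.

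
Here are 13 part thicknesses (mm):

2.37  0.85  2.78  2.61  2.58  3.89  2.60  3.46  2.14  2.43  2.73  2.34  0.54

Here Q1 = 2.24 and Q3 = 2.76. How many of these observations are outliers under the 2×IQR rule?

IQR = 0.52; fences at 2.24 − 1.04 = 1.20 and 2.76 + 1.04 = 3.80.
Outside the cutoffs: 0.54, 0.85, 3.89.

3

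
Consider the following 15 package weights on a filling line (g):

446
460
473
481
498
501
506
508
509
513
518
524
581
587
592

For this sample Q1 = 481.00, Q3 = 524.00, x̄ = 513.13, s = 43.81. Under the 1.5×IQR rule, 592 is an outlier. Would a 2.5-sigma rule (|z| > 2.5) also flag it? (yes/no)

z = (592 − 513.13) / 43.81 = 1.80.
|z| = 1.80 ≤ 2.5.

no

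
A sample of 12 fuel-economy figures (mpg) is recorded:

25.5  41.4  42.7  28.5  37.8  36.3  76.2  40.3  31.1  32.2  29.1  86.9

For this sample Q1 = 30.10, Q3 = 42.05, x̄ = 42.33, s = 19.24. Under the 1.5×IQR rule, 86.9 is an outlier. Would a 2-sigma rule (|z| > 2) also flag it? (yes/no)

yes

z = (86.9 − 42.33) / 19.24 = 2.32.
|z| = 2.32 > 2.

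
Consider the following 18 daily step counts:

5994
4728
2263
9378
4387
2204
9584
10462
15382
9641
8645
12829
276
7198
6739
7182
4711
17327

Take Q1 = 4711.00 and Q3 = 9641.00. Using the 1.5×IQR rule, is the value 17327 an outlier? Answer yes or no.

yes

IQR = Q3 − Q1 = 9641.00 − 4711.00 = 4930.00.
Lower fence = Q1 − 1.5·IQR = 4711.00 − 7395.00 = -2684.00.
Upper fence = Q3 + 1.5·IQR = 9641.00 + 7395.00 = 17036.00.
17327 lies above the upper fence.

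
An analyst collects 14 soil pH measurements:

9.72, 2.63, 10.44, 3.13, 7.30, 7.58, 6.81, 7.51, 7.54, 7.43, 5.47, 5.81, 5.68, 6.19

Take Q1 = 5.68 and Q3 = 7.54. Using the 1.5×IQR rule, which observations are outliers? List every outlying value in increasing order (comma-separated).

IQR = Q3 − Q1 = 7.54 − 5.68 = 1.86.
Lower fence = Q1 − 1.5·IQR = 5.68 − 2.79 = 2.89.
Upper fence = Q3 + 1.5·IQR = 7.54 + 2.79 = 10.33.
2.63 < 2.89 → outlier.
10.44 > 10.33 → outlier.
All remaining values lie within [2.89, 10.33].

2.63, 10.44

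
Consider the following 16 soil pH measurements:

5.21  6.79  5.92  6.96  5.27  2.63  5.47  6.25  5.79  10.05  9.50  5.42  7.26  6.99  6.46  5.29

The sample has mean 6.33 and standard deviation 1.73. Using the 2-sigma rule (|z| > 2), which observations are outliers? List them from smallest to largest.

2.63, 10.05

Cutoffs at x̄ ± 2s: 6.33 ± 2·1.73 = [2.87, 9.79].
2.63: z = -2.14, |z| > 2 → outlier.
10.05: z = 2.15, |z| > 2 → outlier.
Every other value lies within [2.87, 9.79].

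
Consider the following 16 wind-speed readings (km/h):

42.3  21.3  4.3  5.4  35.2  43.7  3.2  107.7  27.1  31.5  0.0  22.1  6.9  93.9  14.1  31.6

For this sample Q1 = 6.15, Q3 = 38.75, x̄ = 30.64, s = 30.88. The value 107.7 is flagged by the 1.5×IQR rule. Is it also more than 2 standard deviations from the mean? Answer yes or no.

z = (107.7 − 30.64) / 30.88 = 2.50.
|z| = 2.50 > 2.

yes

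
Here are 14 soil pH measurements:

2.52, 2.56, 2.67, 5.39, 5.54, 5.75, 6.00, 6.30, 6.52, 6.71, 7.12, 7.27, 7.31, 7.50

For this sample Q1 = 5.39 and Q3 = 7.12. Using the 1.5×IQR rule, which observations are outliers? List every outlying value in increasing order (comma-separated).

IQR = Q3 − Q1 = 7.12 − 5.39 = 1.73.
Lower fence = Q1 − 1.5·IQR = 5.39 − 2.595 = 2.795.
Upper fence = Q3 + 1.5·IQR = 7.12 + 2.595 = 9.715.
2.52 < 2.795 → outlier.
2.56 < 2.795 → outlier.
2.67 < 2.795 → outlier.
All remaining values lie within [2.795, 9.715].

2.52, 2.56, 2.67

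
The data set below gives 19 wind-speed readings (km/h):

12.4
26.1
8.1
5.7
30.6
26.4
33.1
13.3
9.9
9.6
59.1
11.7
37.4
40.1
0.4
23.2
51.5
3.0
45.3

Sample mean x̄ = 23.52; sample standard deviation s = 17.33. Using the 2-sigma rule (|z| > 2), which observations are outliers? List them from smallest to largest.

Cutoffs at x̄ ± 2s: 23.52 ± 2·17.33 = [-11.14, 58.18].
59.1: z = 2.05, |z| > 2 → outlier.
Every other value lies within [-11.14, 58.18].

59.1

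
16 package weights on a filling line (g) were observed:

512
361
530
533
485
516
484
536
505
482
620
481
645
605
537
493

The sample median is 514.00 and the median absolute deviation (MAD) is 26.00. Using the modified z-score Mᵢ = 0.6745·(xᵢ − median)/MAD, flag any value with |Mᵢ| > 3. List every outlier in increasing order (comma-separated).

|Mᵢ| > 3 ⇔ |xᵢ − 514.00| > 3·26.00/0.6745 = 115.64.
So outliers lie outside [398.36, 629.64].
361: M = -3.97 → outlier.
645: M = 3.40 → outlier.

361, 645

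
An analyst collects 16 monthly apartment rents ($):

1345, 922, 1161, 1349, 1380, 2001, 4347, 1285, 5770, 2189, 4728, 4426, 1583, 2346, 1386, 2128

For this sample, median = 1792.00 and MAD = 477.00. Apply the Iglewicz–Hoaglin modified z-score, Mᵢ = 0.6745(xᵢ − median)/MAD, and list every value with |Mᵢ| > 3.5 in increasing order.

4347, 4426, 4728, 5770

|Mᵢ| > 3.5 ⇔ |xᵢ − 1792.00| > 3.5·477.00/0.6745 = 2475.17.
So outliers lie outside [-683.17, 4267.17].
4347: M = 3.61 → outlier.
4426: M = 3.72 → outlier.
4728: M = 4.15 → outlier.
5770: M = 5.63 → outlier.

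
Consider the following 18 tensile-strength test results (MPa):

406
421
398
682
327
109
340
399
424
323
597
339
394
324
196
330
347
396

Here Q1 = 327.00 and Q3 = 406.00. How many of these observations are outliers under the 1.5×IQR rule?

IQR = 79.00; fences at 327.00 − 118.50 = 208.50 and 406.00 + 118.50 = 524.50.
Outside the cutoffs: 109, 196, 597, 682.

4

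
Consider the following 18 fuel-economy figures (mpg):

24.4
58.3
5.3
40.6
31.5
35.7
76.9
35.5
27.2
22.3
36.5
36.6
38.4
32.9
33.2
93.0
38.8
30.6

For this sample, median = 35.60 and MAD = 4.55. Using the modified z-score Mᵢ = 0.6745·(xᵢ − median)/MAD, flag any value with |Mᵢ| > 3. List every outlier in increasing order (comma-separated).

5.3, 58.3, 76.9, 93.0

|Mᵢ| > 3 ⇔ |xᵢ − 35.60| > 3·4.55/0.6745 = 20.24.
So outliers lie outside [15.36, 55.84].
5.3: M = -4.49 → outlier.
58.3: M = 3.37 → outlier.
76.9: M = 6.12 → outlier.
93.0: M = 8.51 → outlier.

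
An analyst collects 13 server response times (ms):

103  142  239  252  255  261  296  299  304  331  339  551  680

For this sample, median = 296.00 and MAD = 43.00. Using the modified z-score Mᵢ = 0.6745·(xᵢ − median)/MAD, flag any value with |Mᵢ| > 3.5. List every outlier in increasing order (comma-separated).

|Mᵢ| > 3.5 ⇔ |xᵢ − 296.00| > 3.5·43.00/0.6745 = 223.13.
So outliers lie outside [72.87, 519.13].
551: M = 4.00 → outlier.
680: M = 6.02 → outlier.

551, 680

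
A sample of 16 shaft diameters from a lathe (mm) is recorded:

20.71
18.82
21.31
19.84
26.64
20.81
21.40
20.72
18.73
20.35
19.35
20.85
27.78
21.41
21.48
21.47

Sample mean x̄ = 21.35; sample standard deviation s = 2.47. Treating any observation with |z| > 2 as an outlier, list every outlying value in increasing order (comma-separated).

Cutoffs at x̄ ± 2s: 21.35 ± 2·2.47 = [16.41, 26.29].
26.64: z = 2.14, |z| > 2 → outlier.
27.78: z = 2.60, |z| > 2 → outlier.
Every other value lies within [16.41, 26.29].

26.64, 27.78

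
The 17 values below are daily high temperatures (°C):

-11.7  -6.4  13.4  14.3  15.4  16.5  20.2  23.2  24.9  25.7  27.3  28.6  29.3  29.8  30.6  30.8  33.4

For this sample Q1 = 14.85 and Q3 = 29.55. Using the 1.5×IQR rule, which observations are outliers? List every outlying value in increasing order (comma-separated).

IQR = Q3 − Q1 = 29.55 − 14.85 = 14.70.
Lower fence = Q1 − 1.5·IQR = 14.85 − 22.05 = -7.20.
Upper fence = Q3 + 1.5·IQR = 29.55 + 22.05 = 51.60.
-11.7 < -7.20 → outlier.
All remaining values lie within [-7.20, 51.60].

-11.7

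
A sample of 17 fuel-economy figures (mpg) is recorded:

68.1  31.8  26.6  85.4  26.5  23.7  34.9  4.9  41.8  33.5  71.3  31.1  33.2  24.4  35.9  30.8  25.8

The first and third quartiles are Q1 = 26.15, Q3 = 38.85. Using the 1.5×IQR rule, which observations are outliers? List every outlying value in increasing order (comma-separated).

IQR = Q3 − Q1 = 38.85 − 26.15 = 12.70.
Lower fence = Q1 − 1.5·IQR = 26.15 − 19.05 = 7.10.
Upper fence = Q3 + 1.5·IQR = 38.85 + 19.05 = 57.90.
4.9 < 7.10 → outlier.
68.1 > 57.90 → outlier.
71.3 > 57.90 → outlier.
85.4 > 57.90 → outlier.
All remaining values lie within [7.10, 57.90].

4.9, 68.1, 71.3, 85.4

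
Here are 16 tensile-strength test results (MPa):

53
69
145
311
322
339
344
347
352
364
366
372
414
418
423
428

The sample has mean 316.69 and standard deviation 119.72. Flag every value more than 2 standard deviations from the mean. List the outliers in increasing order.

53, 69

Cutoffs at x̄ ± 2s: 316.69 ± 2·119.72 = [77.25, 556.13].
53: z = -2.20, |z| > 2 → outlier.
69: z = -2.07, |z| > 2 → outlier.
Every other value lies within [77.25, 556.13].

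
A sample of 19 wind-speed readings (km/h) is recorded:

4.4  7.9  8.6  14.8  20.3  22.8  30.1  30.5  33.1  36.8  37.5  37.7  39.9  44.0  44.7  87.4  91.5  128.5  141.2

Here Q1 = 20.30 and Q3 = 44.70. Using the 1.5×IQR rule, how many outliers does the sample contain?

IQR = 24.40; fences at 20.30 − 36.60 = -16.30 and 44.70 + 36.60 = 81.30.
Outside the cutoffs: 87.4, 91.5, 128.5, 141.2.

4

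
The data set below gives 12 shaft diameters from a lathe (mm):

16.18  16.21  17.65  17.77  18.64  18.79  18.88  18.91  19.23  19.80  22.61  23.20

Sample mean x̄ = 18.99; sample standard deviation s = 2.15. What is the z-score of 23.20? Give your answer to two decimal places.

z = (23.20 − 18.99) / 2.15 = 1.96.

1.96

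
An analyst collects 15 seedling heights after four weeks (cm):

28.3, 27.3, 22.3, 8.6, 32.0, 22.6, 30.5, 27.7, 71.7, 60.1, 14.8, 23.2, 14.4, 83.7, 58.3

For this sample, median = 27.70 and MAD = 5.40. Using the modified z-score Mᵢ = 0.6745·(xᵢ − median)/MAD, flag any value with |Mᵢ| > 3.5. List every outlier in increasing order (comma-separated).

58.3, 60.1, 71.7, 83.7

|Mᵢ| > 3.5 ⇔ |xᵢ − 27.70| > 3.5·5.40/0.6745 = 28.02.
So outliers lie outside [-0.32, 55.72].
58.3: M = 3.82 → outlier.
60.1: M = 4.05 → outlier.
71.7: M = 5.50 → outlier.
83.7: M = 6.99 → outlier.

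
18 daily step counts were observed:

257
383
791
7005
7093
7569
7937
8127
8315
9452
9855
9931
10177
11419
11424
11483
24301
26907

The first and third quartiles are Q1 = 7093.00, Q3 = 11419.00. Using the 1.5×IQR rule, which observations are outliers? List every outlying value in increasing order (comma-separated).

IQR = Q3 − Q1 = 11419.00 − 7093.00 = 4326.00.
Lower fence = Q1 − 1.5·IQR = 7093.00 − 6489.00 = 604.00.
Upper fence = Q3 + 1.5·IQR = 11419.00 + 6489.00 = 17908.00.
257 < 604.00 → outlier.
383 < 604.00 → outlier.
24301 > 17908.00 → outlier.
26907 > 17908.00 → outlier.
All remaining values lie within [604.00, 17908.00].

257, 383, 24301, 26907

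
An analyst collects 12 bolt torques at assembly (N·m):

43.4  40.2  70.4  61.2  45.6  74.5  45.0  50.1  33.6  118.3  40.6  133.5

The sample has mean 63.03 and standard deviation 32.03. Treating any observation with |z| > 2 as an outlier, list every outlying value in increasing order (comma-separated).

133.5

Cutoffs at x̄ ± 2s: 63.03 ± 2·32.03 = [-1.03, 127.09].
133.5: z = 2.20, |z| > 2 → outlier.
Every other value lies within [-1.03, 127.09].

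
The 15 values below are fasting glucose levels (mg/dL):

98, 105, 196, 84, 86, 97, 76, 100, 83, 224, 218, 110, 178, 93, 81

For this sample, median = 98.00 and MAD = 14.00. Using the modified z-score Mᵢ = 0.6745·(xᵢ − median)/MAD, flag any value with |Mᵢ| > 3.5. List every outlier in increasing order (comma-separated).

178, 196, 218, 224

|Mᵢ| > 3.5 ⇔ |xᵢ − 98.00| > 3.5·14.00/0.6745 = 72.65.
So outliers lie outside [25.35, 170.65].
178: M = 3.85 → outlier.
196: M = 4.72 → outlier.
218: M = 5.78 → outlier.
224: M = 6.07 → outlier.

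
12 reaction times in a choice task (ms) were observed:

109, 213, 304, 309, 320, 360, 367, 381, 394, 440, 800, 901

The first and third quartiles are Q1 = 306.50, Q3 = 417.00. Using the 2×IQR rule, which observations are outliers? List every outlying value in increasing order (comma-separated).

IQR = Q3 − Q1 = 417.00 − 306.50 = 110.50.
Lower fence = Q1 − 2·IQR = 306.50 − 221.00 = 85.50.
Upper fence = Q3 + 2·IQR = 417.00 + 221.00 = 638.00.
800 > 638.00 → outlier.
901 > 638.00 → outlier.
All remaining values lie within [85.50, 638.00].

800, 901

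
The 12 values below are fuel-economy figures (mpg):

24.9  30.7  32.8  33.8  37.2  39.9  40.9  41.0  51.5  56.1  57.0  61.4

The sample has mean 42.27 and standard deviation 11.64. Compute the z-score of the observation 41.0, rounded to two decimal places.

-0.11

z = (41.0 − 42.27) / 11.64 = -0.11.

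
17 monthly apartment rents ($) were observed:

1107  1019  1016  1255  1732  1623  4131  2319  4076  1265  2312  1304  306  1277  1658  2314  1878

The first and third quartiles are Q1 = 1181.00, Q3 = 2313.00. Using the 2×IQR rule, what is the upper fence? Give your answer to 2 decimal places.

IQR = Q3 − Q1 = 2313.00 − 1181.00 = 1132.00.
Lower fence = Q1 − 2·IQR = 1181.00 − 2264.00 = -1083.00.
Upper fence = Q3 + 2·IQR = 2313.00 + 2264.00 = 4577.00.

4577.00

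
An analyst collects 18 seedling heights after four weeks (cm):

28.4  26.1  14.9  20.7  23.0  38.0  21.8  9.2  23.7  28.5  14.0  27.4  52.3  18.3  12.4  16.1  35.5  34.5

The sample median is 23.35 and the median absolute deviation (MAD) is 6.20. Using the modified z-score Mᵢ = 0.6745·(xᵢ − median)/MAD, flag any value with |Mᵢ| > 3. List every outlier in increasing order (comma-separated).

|Mᵢ| > 3 ⇔ |xᵢ − 23.35| > 3·6.20/0.6745 = 27.58.
So outliers lie outside [-4.23, 50.93].
52.3: M = 3.15 → outlier.

52.3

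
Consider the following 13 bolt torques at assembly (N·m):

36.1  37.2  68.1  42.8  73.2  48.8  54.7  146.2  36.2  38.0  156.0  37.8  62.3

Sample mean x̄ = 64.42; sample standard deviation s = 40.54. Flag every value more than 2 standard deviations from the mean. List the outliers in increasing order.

146.2, 156.0

Cutoffs at x̄ ± 2s: 64.42 ± 2·40.54 = [-16.66, 145.50].
146.2: z = 2.02, |z| > 2 → outlier.
156.0: z = 2.26, |z| > 2 → outlier.
Every other value lies within [-16.66, 145.50].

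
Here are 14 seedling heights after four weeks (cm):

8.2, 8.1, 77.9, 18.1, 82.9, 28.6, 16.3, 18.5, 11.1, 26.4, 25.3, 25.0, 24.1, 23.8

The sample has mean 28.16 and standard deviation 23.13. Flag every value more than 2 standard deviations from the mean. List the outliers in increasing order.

77.9, 82.9

Cutoffs at x̄ ± 2s: 28.16 ± 2·23.13 = [-18.10, 74.42].
77.9: z = 2.15, |z| > 2 → outlier.
82.9: z = 2.37, |z| > 2 → outlier.
Every other value lies within [-18.10, 74.42].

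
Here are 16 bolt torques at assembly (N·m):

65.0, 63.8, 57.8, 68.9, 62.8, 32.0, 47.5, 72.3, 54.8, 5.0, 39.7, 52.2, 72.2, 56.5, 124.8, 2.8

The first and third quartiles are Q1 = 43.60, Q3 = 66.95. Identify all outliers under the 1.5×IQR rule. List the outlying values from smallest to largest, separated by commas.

2.8, 5.0, 124.8

IQR = Q3 − Q1 = 66.95 − 43.60 = 23.35.
Lower fence = Q1 − 1.5·IQR = 43.60 − 35.025 = 8.575.
Upper fence = Q3 + 1.5·IQR = 66.95 + 35.025 = 101.975.
2.8 < 8.575 → outlier.
5.0 < 8.575 → outlier.
124.8 > 101.975 → outlier.
All remaining values lie within [8.575, 101.975].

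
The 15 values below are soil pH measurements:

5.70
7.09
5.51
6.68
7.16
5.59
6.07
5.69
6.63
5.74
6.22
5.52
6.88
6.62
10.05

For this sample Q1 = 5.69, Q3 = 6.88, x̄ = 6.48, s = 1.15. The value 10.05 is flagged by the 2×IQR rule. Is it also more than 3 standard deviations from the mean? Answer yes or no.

yes

z = (10.05 − 6.48) / 1.15 = 3.10.
|z| = 3.10 > 3.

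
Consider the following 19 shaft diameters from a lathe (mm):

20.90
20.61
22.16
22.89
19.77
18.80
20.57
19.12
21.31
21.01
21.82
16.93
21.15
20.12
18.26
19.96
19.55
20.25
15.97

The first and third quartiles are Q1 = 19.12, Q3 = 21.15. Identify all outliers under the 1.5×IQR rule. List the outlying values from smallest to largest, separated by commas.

15.97

IQR = Q3 − Q1 = 21.15 − 19.12 = 2.03.
Lower fence = Q1 − 1.5·IQR = 19.12 − 3.045 = 16.075.
Upper fence = Q3 + 1.5·IQR = 21.15 + 3.045 = 24.195.
15.97 < 16.075 → outlier.
All remaining values lie within [16.075, 24.195].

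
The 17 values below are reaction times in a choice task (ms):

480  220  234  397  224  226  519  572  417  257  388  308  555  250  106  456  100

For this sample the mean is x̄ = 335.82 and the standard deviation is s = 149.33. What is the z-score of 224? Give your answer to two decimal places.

z = (224 − 335.82) / 149.33 = -0.75.

-0.75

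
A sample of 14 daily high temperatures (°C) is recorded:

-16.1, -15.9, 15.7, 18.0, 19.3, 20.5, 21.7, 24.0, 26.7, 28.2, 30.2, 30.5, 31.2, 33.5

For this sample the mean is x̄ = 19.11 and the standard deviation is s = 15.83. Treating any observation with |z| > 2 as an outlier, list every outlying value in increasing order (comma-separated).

Cutoffs at x̄ ± 2s: 19.11 ± 2·15.83 = [-12.55, 50.77].
-16.1: z = -2.22, |z| > 2 → outlier.
-15.9: z = -2.21, |z| > 2 → outlier.
Every other value lies within [-12.55, 50.77].

-16.1, -15.9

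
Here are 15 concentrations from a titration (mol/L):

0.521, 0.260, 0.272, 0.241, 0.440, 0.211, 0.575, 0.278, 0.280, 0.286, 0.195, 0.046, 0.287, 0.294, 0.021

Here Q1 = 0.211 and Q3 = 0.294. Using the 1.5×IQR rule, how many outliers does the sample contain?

5

IQR = 0.083; fences at 0.211 − 0.1245 = 0.0865 and 0.294 + 0.1245 = 0.4185.
Outside the cutoffs: 0.021, 0.046, 0.440, 0.521, 0.575.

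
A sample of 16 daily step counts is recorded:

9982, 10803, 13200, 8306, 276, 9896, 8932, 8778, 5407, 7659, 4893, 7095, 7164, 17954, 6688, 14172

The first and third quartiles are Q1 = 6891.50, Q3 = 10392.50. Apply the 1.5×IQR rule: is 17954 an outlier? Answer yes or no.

yes

IQR = Q3 − Q1 = 10392.50 − 6891.50 = 3501.00.
Lower fence = Q1 − 1.5·IQR = 6891.50 − 5251.50 = 1640.00.
Upper fence = Q3 + 1.5·IQR = 10392.50 + 5251.50 = 15644.00.
17954 lies above the upper fence.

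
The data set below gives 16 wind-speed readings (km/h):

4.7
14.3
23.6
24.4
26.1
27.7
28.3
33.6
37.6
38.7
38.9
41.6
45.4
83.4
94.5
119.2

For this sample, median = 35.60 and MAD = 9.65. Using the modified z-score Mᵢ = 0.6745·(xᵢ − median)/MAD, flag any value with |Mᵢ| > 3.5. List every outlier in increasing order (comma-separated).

94.5, 119.2

|Mᵢ| > 3.5 ⇔ |xᵢ − 35.60| > 3.5·9.65/0.6745 = 50.07.
So outliers lie outside [-14.47, 85.67].
94.5: M = 4.12 → outlier.
119.2: M = 5.84 → outlier.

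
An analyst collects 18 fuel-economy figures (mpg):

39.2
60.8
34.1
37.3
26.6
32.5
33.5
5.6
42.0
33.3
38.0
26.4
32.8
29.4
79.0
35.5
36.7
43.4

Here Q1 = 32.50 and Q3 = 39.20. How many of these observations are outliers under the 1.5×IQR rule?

IQR = 6.70; fences at 32.50 − 10.05 = 22.45 and 39.20 + 10.05 = 49.25.
Outside the cutoffs: 5.6, 60.8, 79.0.

3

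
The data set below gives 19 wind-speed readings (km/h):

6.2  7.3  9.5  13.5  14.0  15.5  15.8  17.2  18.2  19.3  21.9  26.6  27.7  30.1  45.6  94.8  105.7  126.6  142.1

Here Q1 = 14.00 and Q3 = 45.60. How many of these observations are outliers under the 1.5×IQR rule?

IQR = 31.60; fences at 14.00 − 47.40 = -33.40 and 45.60 + 47.40 = 93.00.
Outside the cutoffs: 94.8, 105.7, 126.6, 142.1.

4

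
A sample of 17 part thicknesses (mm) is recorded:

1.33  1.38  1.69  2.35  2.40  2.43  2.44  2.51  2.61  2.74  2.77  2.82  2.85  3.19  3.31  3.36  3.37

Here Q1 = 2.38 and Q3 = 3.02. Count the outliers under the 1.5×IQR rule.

IQR = 0.64; fences at 2.38 − 0.96 = 1.42 and 3.02 + 0.96 = 3.98.
Outside the cutoffs: 1.33, 1.38.

2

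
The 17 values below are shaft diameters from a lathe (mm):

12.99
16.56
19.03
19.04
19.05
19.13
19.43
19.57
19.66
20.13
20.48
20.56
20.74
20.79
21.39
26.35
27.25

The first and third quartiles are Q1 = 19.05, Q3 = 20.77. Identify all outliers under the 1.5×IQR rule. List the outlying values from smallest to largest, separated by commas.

12.99, 26.35, 27.25

IQR = Q3 − Q1 = 20.77 − 19.05 = 1.72.
Lower fence = Q1 − 1.5·IQR = 19.05 − 2.58 = 16.47.
Upper fence = Q3 + 1.5·IQR = 20.77 + 2.58 = 23.35.
12.99 < 16.47 → outlier.
26.35 > 23.35 → outlier.
27.25 > 23.35 → outlier.
All remaining values lie within [16.47, 23.35].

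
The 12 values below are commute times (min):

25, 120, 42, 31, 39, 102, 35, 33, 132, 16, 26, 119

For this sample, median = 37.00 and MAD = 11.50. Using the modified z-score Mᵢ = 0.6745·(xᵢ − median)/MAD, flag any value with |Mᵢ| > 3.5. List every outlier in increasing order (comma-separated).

|Mᵢ| > 3.5 ⇔ |xᵢ − 37.00| > 3.5·11.50/0.6745 = 59.67.
So outliers lie outside [-22.67, 96.67].
102: M = 3.81 → outlier.
119: M = 4.81 → outlier.
120: M = 4.87 → outlier.
132: M = 5.57 → outlier.

102, 119, 120, 132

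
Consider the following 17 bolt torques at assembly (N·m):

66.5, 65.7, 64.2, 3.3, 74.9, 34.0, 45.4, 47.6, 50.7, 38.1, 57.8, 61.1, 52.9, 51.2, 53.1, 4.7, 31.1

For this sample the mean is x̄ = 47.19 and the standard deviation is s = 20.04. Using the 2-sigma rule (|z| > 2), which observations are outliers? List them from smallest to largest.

Cutoffs at x̄ ± 2s: 47.19 ± 2·20.04 = [7.11, 87.27].
3.3: z = -2.19, |z| > 2 → outlier.
4.7: z = -2.12, |z| > 2 → outlier.
Every other value lies within [7.11, 87.27].

3.3, 4.7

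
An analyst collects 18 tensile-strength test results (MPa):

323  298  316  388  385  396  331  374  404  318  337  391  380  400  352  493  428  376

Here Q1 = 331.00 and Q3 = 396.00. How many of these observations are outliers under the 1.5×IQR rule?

IQR = 65.00; fences at 331.00 − 97.50 = 233.50 and 396.00 + 97.50 = 493.50.
Every value lies within the cutoffs.

0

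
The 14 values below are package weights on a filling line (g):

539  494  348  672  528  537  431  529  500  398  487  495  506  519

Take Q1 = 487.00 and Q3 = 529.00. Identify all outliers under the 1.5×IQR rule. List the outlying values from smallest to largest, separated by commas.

348, 398, 672

IQR = Q3 − Q1 = 529.00 − 487.00 = 42.00.
Lower fence = Q1 − 1.5·IQR = 487.00 − 63.00 = 424.00.
Upper fence = Q3 + 1.5·IQR = 529.00 + 63.00 = 592.00.
348 < 424.00 → outlier.
398 < 424.00 → outlier.
672 > 592.00 → outlier.
All remaining values lie within [424.00, 592.00].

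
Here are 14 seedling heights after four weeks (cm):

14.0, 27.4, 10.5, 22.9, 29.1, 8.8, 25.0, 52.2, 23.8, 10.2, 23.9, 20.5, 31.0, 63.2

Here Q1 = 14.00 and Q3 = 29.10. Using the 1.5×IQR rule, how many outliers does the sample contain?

2

IQR = 15.10; fences at 14.00 − 22.65 = -8.65 and 29.10 + 22.65 = 51.75.
Outside the cutoffs: 52.2, 63.2.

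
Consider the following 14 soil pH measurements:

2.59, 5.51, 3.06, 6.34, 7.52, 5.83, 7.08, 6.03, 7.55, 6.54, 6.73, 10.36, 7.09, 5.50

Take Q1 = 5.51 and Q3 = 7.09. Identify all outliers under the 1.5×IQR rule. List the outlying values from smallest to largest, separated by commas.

2.59, 3.06, 10.36

IQR = Q3 − Q1 = 7.09 − 5.51 = 1.58.
Lower fence = Q1 − 1.5·IQR = 5.51 − 2.37 = 3.14.
Upper fence = Q3 + 1.5·IQR = 7.09 + 2.37 = 9.46.
2.59 < 3.14 → outlier.
3.06 < 3.14 → outlier.
10.36 > 9.46 → outlier.
All remaining values lie within [3.14, 9.46].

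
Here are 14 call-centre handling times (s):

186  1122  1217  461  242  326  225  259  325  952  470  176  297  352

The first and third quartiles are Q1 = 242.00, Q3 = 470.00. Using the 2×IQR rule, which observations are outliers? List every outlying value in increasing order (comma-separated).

IQR = Q3 − Q1 = 470.00 − 242.00 = 228.00.
Lower fence = Q1 − 2·IQR = 242.00 − 456.00 = -214.00.
Upper fence = Q3 + 2·IQR = 470.00 + 456.00 = 926.00.
952 > 926.00 → outlier.
1122 > 926.00 → outlier.
1217 > 926.00 → outlier.
All remaining values lie within [-214.00, 926.00].

952, 1122, 1217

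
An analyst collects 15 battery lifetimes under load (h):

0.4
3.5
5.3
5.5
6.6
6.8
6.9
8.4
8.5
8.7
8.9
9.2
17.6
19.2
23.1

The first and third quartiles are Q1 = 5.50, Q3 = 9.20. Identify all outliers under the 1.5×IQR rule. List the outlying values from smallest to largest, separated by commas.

17.6, 19.2, 23.1

IQR = Q3 − Q1 = 9.20 − 5.50 = 3.70.
Lower fence = Q1 − 1.5·IQR = 5.50 − 5.55 = -0.05.
Upper fence = Q3 + 1.5·IQR = 9.20 + 5.55 = 14.75.
17.6 > 14.75 → outlier.
19.2 > 14.75 → outlier.
23.1 > 14.75 → outlier.
All remaining values lie within [-0.05, 14.75].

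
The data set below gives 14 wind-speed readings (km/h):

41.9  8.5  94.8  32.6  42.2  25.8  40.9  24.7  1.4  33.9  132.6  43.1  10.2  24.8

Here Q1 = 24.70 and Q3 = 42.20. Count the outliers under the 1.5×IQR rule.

IQR = 17.50; fences at 24.70 − 26.25 = -1.55 and 42.20 + 26.25 = 68.45.
Outside the cutoffs: 94.8, 132.6.

2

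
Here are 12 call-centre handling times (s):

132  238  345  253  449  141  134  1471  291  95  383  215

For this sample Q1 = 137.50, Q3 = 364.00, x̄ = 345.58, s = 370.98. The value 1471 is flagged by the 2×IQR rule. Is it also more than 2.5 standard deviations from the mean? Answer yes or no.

z = (1471 − 345.58) / 370.98 = 3.03.
|z| = 3.03 > 2.5.

yes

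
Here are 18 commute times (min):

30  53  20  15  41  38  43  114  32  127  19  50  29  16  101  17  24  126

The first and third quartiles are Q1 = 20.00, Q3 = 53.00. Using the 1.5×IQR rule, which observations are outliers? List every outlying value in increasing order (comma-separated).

IQR = Q3 − Q1 = 53.00 − 20.00 = 33.00.
Lower fence = Q1 − 1.5·IQR = 20.00 − 49.50 = -29.50.
Upper fence = Q3 + 1.5·IQR = 53.00 + 49.50 = 102.50.
114 > 102.50 → outlier.
126 > 102.50 → outlier.
127 > 102.50 → outlier.
All remaining values lie within [-29.50, 102.50].

114, 126, 127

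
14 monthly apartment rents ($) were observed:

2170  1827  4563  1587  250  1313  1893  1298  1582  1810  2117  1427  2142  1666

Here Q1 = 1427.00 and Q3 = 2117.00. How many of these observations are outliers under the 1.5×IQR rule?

IQR = 690.00; fences at 1427.00 − 1035.00 = 392.00 and 2117.00 + 1035.00 = 3152.00.
Outside the cutoffs: 250, 4563.

2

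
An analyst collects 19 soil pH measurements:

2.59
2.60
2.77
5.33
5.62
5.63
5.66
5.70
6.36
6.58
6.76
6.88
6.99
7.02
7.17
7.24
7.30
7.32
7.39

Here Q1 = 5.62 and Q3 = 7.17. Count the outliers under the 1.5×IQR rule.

IQR = 1.55; fences at 5.62 − 2.325 = 3.295 and 7.17 + 2.325 = 9.495.
Outside the cutoffs: 2.59, 2.60, 2.77.

3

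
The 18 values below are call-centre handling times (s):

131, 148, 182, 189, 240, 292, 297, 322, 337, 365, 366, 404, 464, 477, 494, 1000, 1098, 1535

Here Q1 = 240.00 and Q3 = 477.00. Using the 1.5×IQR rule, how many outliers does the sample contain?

IQR = 237.00; fences at 240.00 − 355.50 = -115.50 and 477.00 + 355.50 = 832.50.
Outside the cutoffs: 1000, 1098, 1535.

3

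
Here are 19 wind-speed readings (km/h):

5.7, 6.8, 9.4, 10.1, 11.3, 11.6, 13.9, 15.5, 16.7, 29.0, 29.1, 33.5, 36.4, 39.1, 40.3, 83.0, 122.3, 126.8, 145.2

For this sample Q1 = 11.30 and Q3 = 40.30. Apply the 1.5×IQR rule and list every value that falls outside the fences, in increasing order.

IQR = Q3 − Q1 = 40.30 − 11.30 = 29.00.
Lower fence = Q1 − 1.5·IQR = 11.30 − 43.50 = -32.20.
Upper fence = Q3 + 1.5·IQR = 40.30 + 43.50 = 83.80.
122.3 > 83.80 → outlier.
126.8 > 83.80 → outlier.
145.2 > 83.80 → outlier.
All remaining values lie within [-32.20, 83.80].

122.3, 126.8, 145.2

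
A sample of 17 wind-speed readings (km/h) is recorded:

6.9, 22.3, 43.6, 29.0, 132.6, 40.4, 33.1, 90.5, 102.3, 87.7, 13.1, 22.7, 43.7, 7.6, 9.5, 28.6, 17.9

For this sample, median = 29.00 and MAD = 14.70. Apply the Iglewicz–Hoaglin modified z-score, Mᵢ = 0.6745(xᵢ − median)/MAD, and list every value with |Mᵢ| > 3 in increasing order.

|Mᵢ| > 3 ⇔ |xᵢ − 29.00| > 3·14.70/0.6745 = 65.38.
So outliers lie outside [-36.38, 94.38].
102.3: M = 3.36 → outlier.
132.6: M = 4.75 → outlier.

102.3, 132.6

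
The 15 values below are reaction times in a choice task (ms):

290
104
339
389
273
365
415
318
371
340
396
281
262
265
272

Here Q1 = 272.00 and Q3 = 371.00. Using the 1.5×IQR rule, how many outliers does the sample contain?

IQR = 99.00; fences at 272.00 − 148.50 = 123.50 and 371.00 + 148.50 = 519.50.
Outside the cutoffs: 104.

1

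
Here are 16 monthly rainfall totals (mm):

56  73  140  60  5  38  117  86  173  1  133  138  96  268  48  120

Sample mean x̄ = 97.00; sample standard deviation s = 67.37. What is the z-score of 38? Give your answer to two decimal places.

z = (38 − 97.00) / 67.37 = -0.88.

-0.88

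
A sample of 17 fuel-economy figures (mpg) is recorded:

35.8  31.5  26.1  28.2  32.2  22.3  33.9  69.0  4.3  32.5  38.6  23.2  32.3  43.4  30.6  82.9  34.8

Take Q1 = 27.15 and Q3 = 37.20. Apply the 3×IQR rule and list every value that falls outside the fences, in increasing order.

69.0, 82.9

IQR = Q3 − Q1 = 37.20 − 27.15 = 10.05.
Lower fence = Q1 − 3·IQR = 27.15 − 30.15 = -3.00.
Upper fence = Q3 + 3·IQR = 37.20 + 30.15 = 67.35.
69.0 > 67.35 → outlier.
82.9 > 67.35 → outlier.
All remaining values lie within [-3.00, 67.35].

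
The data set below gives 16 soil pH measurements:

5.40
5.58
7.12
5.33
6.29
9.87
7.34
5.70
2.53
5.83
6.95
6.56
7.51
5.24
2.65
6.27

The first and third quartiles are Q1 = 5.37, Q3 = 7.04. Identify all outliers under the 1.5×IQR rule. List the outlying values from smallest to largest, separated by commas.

IQR = Q3 − Q1 = 7.04 − 5.37 = 1.67.
Lower fence = Q1 − 1.5·IQR = 5.37 − 2.505 = 2.865.
Upper fence = Q3 + 1.5·IQR = 7.04 + 2.505 = 9.545.
2.53 < 2.865 → outlier.
2.65 < 2.865 → outlier.
9.87 > 9.545 → outlier.
All remaining values lie within [2.865, 9.545].

2.53, 2.65, 9.87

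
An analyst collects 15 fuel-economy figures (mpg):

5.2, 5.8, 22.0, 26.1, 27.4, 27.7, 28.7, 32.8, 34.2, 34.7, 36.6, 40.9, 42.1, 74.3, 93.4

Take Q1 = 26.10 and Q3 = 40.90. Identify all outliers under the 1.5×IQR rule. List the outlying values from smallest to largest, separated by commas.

IQR = Q3 − Q1 = 40.90 − 26.10 = 14.80.
Lower fence = Q1 − 1.5·IQR = 26.10 − 22.20 = 3.90.
Upper fence = Q3 + 1.5·IQR = 40.90 + 22.20 = 63.10.
74.3 > 63.10 → outlier.
93.4 > 63.10 → outlier.
All remaining values lie within [3.90, 63.10].

74.3, 93.4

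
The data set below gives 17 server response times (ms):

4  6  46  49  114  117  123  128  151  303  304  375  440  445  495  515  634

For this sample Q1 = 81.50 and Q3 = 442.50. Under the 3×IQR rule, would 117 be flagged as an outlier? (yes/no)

IQR = Q3 − Q1 = 442.50 − 81.50 = 361.00.
Lower fence = Q1 − 3·IQR = 81.50 − 1083.00 = -1001.50.
Upper fence = Q3 + 3·IQR = 442.50 + 1083.00 = 1525.50.
117 lies within [-1001.50, 1525.50].

no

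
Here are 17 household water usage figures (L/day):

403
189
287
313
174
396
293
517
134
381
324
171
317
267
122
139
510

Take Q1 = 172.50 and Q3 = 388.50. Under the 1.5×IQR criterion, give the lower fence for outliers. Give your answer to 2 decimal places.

-151.50

IQR = Q3 − Q1 = 388.50 − 172.50 = 216.00.
Lower fence = Q1 − 1.5·IQR = 172.50 − 324.00 = -151.50.
Upper fence = Q3 + 1.5·IQR = 388.50 + 324.00 = 712.50.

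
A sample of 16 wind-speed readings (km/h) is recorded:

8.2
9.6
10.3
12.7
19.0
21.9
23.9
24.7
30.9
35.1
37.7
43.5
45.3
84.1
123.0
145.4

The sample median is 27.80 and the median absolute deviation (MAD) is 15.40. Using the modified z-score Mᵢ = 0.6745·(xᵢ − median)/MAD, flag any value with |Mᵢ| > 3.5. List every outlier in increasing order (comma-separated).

123.0, 145.4

|Mᵢ| > 3.5 ⇔ |xᵢ − 27.80| > 3.5·15.40/0.6745 = 79.91.
So outliers lie outside [-52.11, 107.71].
123.0: M = 4.17 → outlier.
145.4: M = 5.15 → outlier.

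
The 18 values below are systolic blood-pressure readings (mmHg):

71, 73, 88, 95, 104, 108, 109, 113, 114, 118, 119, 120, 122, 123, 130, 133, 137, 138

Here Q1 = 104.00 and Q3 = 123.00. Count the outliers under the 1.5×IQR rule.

IQR = 19.00; fences at 104.00 − 28.50 = 75.50 and 123.00 + 28.50 = 151.50.
Outside the cutoffs: 71, 73.

2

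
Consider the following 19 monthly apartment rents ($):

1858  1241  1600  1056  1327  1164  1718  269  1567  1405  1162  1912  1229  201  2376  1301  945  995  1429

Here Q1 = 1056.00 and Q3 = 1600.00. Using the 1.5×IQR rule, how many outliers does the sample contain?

1

IQR = 544.00; fences at 1056.00 − 816.00 = 240.00 and 1600.00 + 816.00 = 2416.00.
Outside the cutoffs: 201.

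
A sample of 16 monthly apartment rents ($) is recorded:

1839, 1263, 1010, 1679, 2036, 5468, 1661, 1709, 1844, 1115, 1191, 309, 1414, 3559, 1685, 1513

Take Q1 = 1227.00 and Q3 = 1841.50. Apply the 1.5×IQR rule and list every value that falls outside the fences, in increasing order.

3559, 5468

IQR = Q3 − Q1 = 1841.50 − 1227.00 = 614.50.
Lower fence = Q1 − 1.5·IQR = 1227.00 − 921.75 = 305.25.
Upper fence = Q3 + 1.5·IQR = 1841.50 + 921.75 = 2763.25.
3559 > 2763.25 → outlier.
5468 > 2763.25 → outlier.
All remaining values lie within [305.25, 2763.25].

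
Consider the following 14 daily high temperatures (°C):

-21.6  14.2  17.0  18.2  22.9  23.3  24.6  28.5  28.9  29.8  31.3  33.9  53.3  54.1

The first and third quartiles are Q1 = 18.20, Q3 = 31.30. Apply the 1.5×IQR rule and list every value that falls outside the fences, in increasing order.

IQR = Q3 − Q1 = 31.30 − 18.20 = 13.10.
Lower fence = Q1 − 1.5·IQR = 18.20 − 19.65 = -1.45.
Upper fence = Q3 + 1.5·IQR = 31.30 + 19.65 = 50.95.
-21.6 < -1.45 → outlier.
53.3 > 50.95 → outlier.
54.1 > 50.95 → outlier.
All remaining values lie within [-1.45, 50.95].

-21.6, 53.3, 54.1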